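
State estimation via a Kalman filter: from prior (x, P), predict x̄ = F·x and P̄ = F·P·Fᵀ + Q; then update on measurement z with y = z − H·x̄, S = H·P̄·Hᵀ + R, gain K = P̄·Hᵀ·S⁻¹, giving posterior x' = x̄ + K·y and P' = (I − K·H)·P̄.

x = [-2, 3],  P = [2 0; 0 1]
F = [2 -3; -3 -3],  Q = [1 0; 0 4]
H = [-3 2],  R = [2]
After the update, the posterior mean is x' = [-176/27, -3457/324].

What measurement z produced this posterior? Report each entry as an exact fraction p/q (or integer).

x̄ = F·x = [-13, -3]
P̄ = F·P·Fᵀ + Q = [18 -3; -3 31]
S = H·P̄·Hᵀ + R = [324]
K = P̄·Hᵀ·S⁻¹ = [-5/27; 71/324]
x' − x̄ = [175/27, -2485/324] = K·y
y = (KᵀK)⁻¹·Kᵀ·(x' − x̄) = [-35]
z = y + H·x̄ = [-35] + [33] = [-2]

z = [-2]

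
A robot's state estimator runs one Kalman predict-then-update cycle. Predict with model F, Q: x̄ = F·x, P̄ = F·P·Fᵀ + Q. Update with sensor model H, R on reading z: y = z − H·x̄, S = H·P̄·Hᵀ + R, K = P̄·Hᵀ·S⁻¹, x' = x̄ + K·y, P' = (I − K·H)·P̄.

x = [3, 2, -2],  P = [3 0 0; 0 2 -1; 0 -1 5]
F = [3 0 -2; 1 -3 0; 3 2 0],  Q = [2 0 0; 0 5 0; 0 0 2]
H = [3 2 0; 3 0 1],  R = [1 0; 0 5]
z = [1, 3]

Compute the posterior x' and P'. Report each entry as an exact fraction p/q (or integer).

x̄ = F·x = [13, -3, 13]
P̄ = F·P·Fᵀ + Q = [49 3 31; 3 26 -3; 31 -3 37]
y = z − H·x̄ = [-32, -49]
S = H·P̄·Hᵀ + R = [582 546; 546 669]
K = P̄·Hᵀ·S⁻¹ = [1723/30414 3343/15207; 12511/30414 -4969/15207; -4259/30414 4693/15207]
x' = x̄ + K·y = [6316/15207, -772/5069, 35878/15207]
P' = (I − K·H)·P̄ = [36559/30414 -53977/30414 -76247/30414; -53977/30414 87221/30414 112241/30414; -76247/30414 112241/30414 275671/30414]

x' = [6316/15207, -772/5069, 35878/15207]
P' = [36559/30414 -53977/30414 -76247/30414; -53977/30414 87221/30414 112241/30414; -76247/30414 112241/30414 275671/30414]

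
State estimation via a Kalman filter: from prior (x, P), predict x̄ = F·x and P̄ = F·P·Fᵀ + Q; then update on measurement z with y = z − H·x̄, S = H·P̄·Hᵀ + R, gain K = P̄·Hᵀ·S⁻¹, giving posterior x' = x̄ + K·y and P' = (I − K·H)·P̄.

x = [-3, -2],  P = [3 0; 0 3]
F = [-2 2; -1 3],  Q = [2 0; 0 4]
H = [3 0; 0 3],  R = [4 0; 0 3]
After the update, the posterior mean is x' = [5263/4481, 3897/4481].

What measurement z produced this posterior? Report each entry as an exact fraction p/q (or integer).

z = [3, 3]

x̄ = F·x = [2, -3]
P̄ = F·P·Fᵀ + Q = [26 24; 24 34]
S = H·P̄·Hᵀ + R = [238 216; 216 309]
K = P̄·Hᵀ·S⁻¹ = [1425/4481 48/4481; 36/4481 1454/4481]
x' − x̄ = [-3699/4481, 17340/4481] = K·y
y = (KᵀK)⁻¹·Kᵀ·(x' − x̄) = [-3, 12]
z = y + H·x̄ = [-3, 12] + [6, -9] = [3, 3]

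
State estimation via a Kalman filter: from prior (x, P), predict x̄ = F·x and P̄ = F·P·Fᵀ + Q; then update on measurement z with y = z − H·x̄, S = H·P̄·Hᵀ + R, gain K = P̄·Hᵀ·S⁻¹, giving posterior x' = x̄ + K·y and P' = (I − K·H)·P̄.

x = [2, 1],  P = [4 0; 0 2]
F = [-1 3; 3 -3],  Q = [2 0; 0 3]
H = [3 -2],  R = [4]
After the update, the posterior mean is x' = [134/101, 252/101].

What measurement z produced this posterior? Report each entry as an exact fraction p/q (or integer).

x̄ = F·x = [1, 3]
P̄ = F·P·Fᵀ + Q = [24 -30; -30 57]
S = H·P̄·Hᵀ + R = [808]
K = P̄·Hᵀ·S⁻¹ = [33/202; -51/202]
x' − x̄ = [33/101, -51/101] = K·y
y = (KᵀK)⁻¹·Kᵀ·(x' − x̄) = [2]
z = y + H·x̄ = [2] + [-3] = [-1]

z = [-1]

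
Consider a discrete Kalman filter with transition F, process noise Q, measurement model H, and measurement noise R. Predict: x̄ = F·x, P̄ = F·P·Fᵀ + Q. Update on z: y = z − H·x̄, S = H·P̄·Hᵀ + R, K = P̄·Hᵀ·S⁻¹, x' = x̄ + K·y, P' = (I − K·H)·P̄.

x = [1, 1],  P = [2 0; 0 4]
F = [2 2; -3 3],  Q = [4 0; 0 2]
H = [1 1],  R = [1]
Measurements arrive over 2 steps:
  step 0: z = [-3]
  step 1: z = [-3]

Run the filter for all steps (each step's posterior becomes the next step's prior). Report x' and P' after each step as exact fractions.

step 0: x̄ = F·x = [4, 0]
step 0: P̄ = F·P·Fᵀ + Q = [28 12; 12 56]
step 0: y = z − H·x̄ = [-7]
step 0: S = H·P̄·Hᵀ + R = [109]
step 0: K = P̄·Hᵀ·S⁻¹ = [40/109; 68/109]
step 0: x' = x̄ + K·y = [156/109, -476/109]
step 0: P' = (I − K·H)·P̄ = [1452/109 -1412/109; -1412/109 1480/109]
step 1: x̄ = F·x = [-640/109, -1896/109]
step 1: P̄ = F·P·Fᵀ + Q = [868/109 168/109; 168/109 52022/109]
step 1: y = z − H·x̄ = [2209/109]
step 1: S = H·P̄·Hᵀ + R = [53335/109]
step 1: K = P̄·Hᵀ·S⁻¹ = [1036/53335; 10438/10667]
step 1: x' = x̄ + K·y = [-292164/53335, 25990/10667]
step 1: P' = (I − K·H)·P̄ = [414876/53335 -82768/10667; -82768/10667 93206/10667]

step 0: x' = [156/109, -476/109], P' = [1452/109 -1412/109; -1412/109 1480/109]
step 1: x' = [-292164/53335, 25990/10667], P' = [414876/53335 -82768/10667; -82768/10667 93206/10667]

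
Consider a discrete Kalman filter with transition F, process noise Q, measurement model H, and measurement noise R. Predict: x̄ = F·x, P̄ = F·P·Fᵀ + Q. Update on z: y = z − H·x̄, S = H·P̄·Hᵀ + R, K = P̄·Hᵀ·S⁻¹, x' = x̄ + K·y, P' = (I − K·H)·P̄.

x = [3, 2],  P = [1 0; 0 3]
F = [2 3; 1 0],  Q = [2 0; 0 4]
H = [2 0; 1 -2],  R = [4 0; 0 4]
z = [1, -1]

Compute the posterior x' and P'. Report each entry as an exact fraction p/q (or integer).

x̄ = F·x = [12, 3]
P̄ = F·P·Fᵀ + Q = [33 2; 2 5]
y = z − H·x̄ = [-23, -7]
S = H·P̄·Hᵀ + R = [136 58; 58 49]
K = P̄·Hᵀ·S⁻¹ = [388/825 29/825; 1/5 -2/5]
x' = x̄ + K·y = [773/825, 6/5]
P' = (I − K·H)·P̄ = [776/825 2/5; 2/5 1]

x' = [773/825, 6/5]
P' = [776/825 2/5; 2/5 1]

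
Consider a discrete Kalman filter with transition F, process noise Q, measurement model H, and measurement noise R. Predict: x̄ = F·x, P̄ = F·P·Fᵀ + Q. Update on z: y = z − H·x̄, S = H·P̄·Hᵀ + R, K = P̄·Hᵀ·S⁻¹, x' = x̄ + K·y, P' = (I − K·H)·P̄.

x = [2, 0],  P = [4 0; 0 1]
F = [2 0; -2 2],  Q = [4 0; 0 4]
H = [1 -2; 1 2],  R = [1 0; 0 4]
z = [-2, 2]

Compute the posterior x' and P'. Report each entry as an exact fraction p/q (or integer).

x̄ = F·x = [4, -4]
P̄ = F·P·Fᵀ + Q = [20 -16; -16 24]
y = z − H·x̄ = [-14, 6]
S = H·P̄·Hᵀ + R = [181 -76; -76 56]
K = P̄·Hᵀ·S⁻¹ = [50/109 89/218; -144/545 116/545]
x' = x̄ + K·y = [3/109, 532/545]
P' = (I − K·H)·P̄ = [114/109 32/109; 32/109 152/545]

x' = [3/109, 532/545]
P' = [114/109 32/109; 32/109 152/545]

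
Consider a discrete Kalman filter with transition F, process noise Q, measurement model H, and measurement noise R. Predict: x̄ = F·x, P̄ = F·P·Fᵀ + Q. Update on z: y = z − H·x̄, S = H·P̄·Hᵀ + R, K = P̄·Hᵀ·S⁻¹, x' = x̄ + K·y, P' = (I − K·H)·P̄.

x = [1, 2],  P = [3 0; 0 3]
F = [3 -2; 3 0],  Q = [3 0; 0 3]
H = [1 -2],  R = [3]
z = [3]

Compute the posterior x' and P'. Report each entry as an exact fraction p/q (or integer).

x̄ = F·x = [-1, 3]
P̄ = F·P·Fᵀ + Q = [42 27; 27 30]
y = z − H·x̄ = [10]
S = H·P̄·Hᵀ + R = [57]
K = P̄·Hᵀ·S⁻¹ = [-4/19; -11/19]
x' = x̄ + K·y = [-59/19, -53/19]
P' = (I − K·H)·P̄ = [750/19 381/19; 381/19 207/19]

x' = [-59/19, -53/19]
P' = [750/19 381/19; 381/19 207/19]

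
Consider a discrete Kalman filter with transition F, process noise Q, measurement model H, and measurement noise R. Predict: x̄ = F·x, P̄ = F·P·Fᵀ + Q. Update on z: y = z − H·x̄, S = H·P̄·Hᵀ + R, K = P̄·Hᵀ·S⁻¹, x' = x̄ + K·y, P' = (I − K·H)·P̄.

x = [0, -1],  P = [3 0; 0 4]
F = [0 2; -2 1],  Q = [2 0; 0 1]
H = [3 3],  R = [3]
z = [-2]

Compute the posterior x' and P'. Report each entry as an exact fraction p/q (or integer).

x̄ = F·x = [-2, -1]
P̄ = F·P·Fᵀ + Q = [18 8; 8 17]
y = z − H·x̄ = [7]
S = H·P̄·Hᵀ + R = [462]
K = P̄·Hᵀ·S⁻¹ = [13/77; 25/154]
x' = x̄ + K·y = [-9/11, 3/22]
P' = (I − K·H)·P̄ = [372/77 -359/77; -359/77 743/154]

x' = [-9/11, 3/22]
P' = [372/77 -359/77; -359/77 743/154]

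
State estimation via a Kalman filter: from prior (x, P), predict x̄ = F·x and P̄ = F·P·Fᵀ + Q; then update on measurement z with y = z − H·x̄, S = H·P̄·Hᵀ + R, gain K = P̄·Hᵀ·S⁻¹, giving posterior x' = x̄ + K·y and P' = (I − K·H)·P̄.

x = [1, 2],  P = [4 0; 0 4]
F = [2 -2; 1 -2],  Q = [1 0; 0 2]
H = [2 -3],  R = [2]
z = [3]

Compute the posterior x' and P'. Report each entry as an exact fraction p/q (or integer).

x' = [-19/11, -24/11]
P' = [354/11 237/11; 237/11 161/11]

x̄ = F·x = [-2, -3]
P̄ = F·P·Fᵀ + Q = [33 24; 24 22]
y = z − H·x̄ = [-2]
S = H·P̄·Hᵀ + R = [44]
K = P̄·Hᵀ·S⁻¹ = [-3/22; -9/22]
x' = x̄ + K·y = [-19/11, -24/11]
P' = (I − K·H)·P̄ = [354/11 237/11; 237/11 161/11]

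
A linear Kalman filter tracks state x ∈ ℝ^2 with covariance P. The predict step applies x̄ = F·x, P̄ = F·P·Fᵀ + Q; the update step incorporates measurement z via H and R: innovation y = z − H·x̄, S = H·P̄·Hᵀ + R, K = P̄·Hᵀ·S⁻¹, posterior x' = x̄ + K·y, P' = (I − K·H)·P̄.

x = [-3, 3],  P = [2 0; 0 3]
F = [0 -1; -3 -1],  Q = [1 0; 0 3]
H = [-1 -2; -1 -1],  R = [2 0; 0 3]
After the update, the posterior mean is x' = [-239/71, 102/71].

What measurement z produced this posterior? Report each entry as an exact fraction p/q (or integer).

x̄ = F·x = [-3, 6]
P̄ = F·P·Fᵀ + Q = [4 3; 3 24]
S = H·P̄·Hᵀ + R = [114 61; 61 37]
K = P̄·Hᵀ·S⁻¹ = [57/497 -188/497; -240/497 33/497]
x' − x̄ = [-26/71, -324/71] = K·y
y = (KᵀK)⁻¹·Kᵀ·(x' − x̄) = [10, 4]
z = y + H·x̄ = [10, 4] + [-9, -3] = [1, 1]

z = [1, 1]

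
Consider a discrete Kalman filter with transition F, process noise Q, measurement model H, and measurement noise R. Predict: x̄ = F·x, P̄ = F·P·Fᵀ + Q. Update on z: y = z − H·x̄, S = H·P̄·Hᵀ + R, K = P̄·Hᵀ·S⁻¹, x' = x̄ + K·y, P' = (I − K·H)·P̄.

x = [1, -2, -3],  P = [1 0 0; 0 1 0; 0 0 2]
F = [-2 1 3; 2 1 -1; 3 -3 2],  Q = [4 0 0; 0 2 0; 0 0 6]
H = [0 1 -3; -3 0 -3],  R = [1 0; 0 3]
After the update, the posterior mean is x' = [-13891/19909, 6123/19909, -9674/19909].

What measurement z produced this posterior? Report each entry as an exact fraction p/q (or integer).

x̄ = F·x = [-13, 3, 3]
P̄ = F·P·Fᵀ + Q = [27 -9 3; -9 9 -1; 3 -1 32]
S = H·P̄·Hᵀ + R = [304 345; 345 588]
K = P̄·Hᵀ·S⁻¹ = [6822/19909 -7050/19909; -1098/19909 1660/19909; -6937/19909 515/19909]
x' − x̄ = [244926/19909, -53604/19909, -69401/19909] = K·y
y = (KᵀK)⁻¹·Kᵀ·(x' − x̄) = [8, -27]
z = y + H·x̄ = [8, -27] + [-6, 30] = [2, 3]

z = [2, 3]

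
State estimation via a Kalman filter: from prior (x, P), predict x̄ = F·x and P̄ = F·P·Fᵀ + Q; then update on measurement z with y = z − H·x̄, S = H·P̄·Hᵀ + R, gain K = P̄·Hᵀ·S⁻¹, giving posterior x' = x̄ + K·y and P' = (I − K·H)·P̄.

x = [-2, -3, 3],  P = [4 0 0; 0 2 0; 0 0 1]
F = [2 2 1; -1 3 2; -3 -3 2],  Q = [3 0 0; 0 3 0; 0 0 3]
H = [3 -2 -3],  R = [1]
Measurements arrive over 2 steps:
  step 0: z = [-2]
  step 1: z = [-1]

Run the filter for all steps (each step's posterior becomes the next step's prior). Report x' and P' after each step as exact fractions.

step 0: x' = [647/239, -2077/717, 3817/717], P' = [1646/239 2420/239 23/239; 2420/239 20215/717 -6211/717; 23/239 -6211/717 8513/1434]
step 1: x' = [92313027/12617657, 14168126/12617657, 87081294/12617657], P' = [126445023/12617657 6837305/12617657 121275352/12617657; 6837305/12617657 79471898/12617657 -46626859/12617657; 121275352/12617657 -46626859/12617657 153472192/12617657]

step 0: x̄ = F·x = [-7, -1, 21]
step 0: P̄ = F·P·Fᵀ + Q = [28 6 -34; 6 29 -2; -34 -2 61]
step 0: y = z − H·x̄ = [80]
step 0: S = H·P̄·Hᵀ + R = [1434]
step 0: K = P̄·Hᵀ·S⁻¹ = [29/239; -17/717; -281/1434]
step 0: x' = x̄ + K·y = [647/239, -2077/717, 3817/717]
step 0: P' = (I − K·H)·P̄ = [1646/239 2420/239 23/239; 2420/239 20215/717 -6211/717; 23/239 -6211/717 8513/1434]
step 1: x̄ = F·x = [3545/717, -538/717, 8042/717]
step 1: P̄ = F·P·Fᵀ + Q = [281063/1434 105697/717 -235667/717; 105697/717 87682/717 -194207/717; -235667/717 -194207/717 449938/717]
step 1: y = z − H·x̄ = [11698/717]
step 1: S = H·P̄·Hᵀ + R = [12617657/1434]
step 1: K = P̄·Hᵀ·S⁻¹ = [1834403/12617657; 1448696/12617657; -3336802/12617657]
step 1: x' = x̄ + K·y = [92313027/12617657, 14168126/12617657, 87081294/12617657]
step 1: P' = (I − K·H)·P̄ = [126445023/12617657 6837305/12617657 121275352/12617657; 6837305/12617657 79471898/12617657 -46626859/12617657; 121275352/12617657 -46626859/12617657 153472192/12617657]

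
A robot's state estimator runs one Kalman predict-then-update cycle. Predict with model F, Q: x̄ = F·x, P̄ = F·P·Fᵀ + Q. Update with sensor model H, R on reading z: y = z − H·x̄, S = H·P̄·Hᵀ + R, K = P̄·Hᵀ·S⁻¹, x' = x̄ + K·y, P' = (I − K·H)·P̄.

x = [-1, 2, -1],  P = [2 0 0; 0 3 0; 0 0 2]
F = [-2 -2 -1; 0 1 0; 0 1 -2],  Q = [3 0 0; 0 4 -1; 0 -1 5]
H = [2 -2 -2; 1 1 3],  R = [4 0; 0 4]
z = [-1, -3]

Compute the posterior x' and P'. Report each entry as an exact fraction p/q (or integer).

x̄ = F·x = [-1, 2, 4]
P̄ = F·P·Fᵀ + Q = [25 -6 -2; -6 7 2; -2 2 16]
y = z − H·x̄ = [13, -16]
S = H·P̄·Hᵀ + R = [276 -84; -84 168]
K = P̄·Hᵀ·S⁻¹ = [145/468 761/3276; -53/468 -7/468; -8/117 206/819]
x' = x̄ + K·y = [-2257/3276, 359/468, -748/819]
P' = (I − K·H)·P̄ = [5017/3276 781/468 -620/819; 781/468 1735/468 -212/117; -620/819 -212/117 976/819]

x' = [-2257/3276, 359/468, -748/819]
P' = [5017/3276 781/468 -620/819; 781/468 1735/468 -212/117; -620/819 -212/117 976/819]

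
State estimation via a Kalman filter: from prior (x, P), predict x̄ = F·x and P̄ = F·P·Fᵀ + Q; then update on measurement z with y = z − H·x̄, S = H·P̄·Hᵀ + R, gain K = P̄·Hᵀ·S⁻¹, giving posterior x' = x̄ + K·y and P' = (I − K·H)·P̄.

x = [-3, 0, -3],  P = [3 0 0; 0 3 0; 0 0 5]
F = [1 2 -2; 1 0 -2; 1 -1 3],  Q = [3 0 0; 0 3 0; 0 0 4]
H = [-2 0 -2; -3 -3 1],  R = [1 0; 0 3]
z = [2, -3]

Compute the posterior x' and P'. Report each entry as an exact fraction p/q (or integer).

x' = [41686/38007, -61111/76014, -109841/50676]
P' = [96650/38007 -121957/38007 -31288/12669; -121957/38007 167081/38007 80917/25338; -31288/12669 80917/25338 44663/16892]

x̄ = F·x = [3, 3, -12]
P̄ = F·P·Fᵀ + Q = [38 23 -33; 23 26 -27; -33 -27 55]
y = z − H·x̄ = [-16, 27]
S = H·P̄·Hᵀ + R = [109 -38; -38 1408]
K = P̄·Hᵀ·S⁻¹ = [-5572/38007 -5981/38007; 1163/38007 -9331/76014; -8837/25338 7981/50676]
x' = x̄ + K·y = [41686/38007, -61111/76014, -109841/50676]
P' = (I − K·H)·P̄ = [96650/38007 -121957/38007 -31288/12669; -121957/38007 167081/38007 80917/25338; -31288/12669 80917/25338 44663/16892]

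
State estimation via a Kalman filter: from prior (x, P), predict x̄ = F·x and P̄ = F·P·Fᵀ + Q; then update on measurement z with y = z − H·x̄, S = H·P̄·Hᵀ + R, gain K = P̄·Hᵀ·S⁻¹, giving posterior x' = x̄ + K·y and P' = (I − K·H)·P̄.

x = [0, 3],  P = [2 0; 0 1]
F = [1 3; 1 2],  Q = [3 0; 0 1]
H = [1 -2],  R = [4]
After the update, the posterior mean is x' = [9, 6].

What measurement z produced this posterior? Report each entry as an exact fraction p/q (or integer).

z = [-3]

x̄ = F·x = [9, 6]
P̄ = F·P·Fᵀ + Q = [14 8; 8 7]
S = H·P̄·Hᵀ + R = [14]
K = P̄·Hᵀ·S⁻¹ = [-1/7; -3/7]
x' − x̄ = [0, 0] = K·y
y = (KᵀK)⁻¹·Kᵀ·(x' − x̄) = [0]
z = y + H·x̄ = [0] + [-3] = [-3]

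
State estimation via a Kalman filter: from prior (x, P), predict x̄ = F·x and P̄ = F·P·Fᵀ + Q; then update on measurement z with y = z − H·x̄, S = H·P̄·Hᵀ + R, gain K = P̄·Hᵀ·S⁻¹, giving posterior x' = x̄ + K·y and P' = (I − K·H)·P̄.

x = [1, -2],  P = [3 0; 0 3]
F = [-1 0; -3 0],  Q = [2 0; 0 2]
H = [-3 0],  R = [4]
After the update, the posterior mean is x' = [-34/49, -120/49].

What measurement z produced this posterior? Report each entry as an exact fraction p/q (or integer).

z = [2]

x̄ = F·x = [-1, -3]
P̄ = F·P·Fᵀ + Q = [5 9; 9 29]
S = H·P̄·Hᵀ + R = [49]
K = P̄·Hᵀ·S⁻¹ = [-15/49; -27/49]
x' − x̄ = [15/49, 27/49] = K·y
y = (KᵀK)⁻¹·Kᵀ·(x' − x̄) = [-1]
z = y + H·x̄ = [-1] + [3] = [2]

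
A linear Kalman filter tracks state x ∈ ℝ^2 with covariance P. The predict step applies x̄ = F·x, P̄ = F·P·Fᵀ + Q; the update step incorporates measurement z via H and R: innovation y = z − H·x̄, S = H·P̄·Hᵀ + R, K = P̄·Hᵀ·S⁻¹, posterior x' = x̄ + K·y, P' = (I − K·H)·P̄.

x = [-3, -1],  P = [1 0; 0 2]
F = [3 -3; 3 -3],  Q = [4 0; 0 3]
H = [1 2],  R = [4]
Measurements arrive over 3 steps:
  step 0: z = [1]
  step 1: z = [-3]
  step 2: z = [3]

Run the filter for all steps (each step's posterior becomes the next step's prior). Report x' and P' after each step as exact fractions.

step 0: x' = [37/263, 75/263], P' = [928/263 -294/263; -294/263 321/263]
step 1: x' = [-152865/154057, -153759/154057], P' = [545888/154057 -171642/154057; -171642/154057 188175/154057]
step 2: x' = [89135247/90346247, 90043497/90346247], P' = [320135584/90346247 -100658598/90346247; -100658598/90346247 110354721/90346247]

step 0: x̄ = F·x = [-6, -6]
step 0: P̄ = F·P·Fᵀ + Q = [31 27; 27 30]
step 0: y = z − H·x̄ = [19]
step 0: S = H·P̄·Hᵀ + R = [263]
step 0: K = P̄·Hᵀ·S⁻¹ = [85/263; 87/263]
step 0: x' = x̄ + K·y = [37/263, 75/263]
step 0: P' = (I − K·H)·P̄ = [928/263 -294/263; -294/263 321/263]
step 1: x̄ = F·x = [-114/263, -114/263]
step 1: P̄ = F·P·Fᵀ + Q = [17585/263 16533/263; 16533/263 17322/263]
step 1: y = z − H·x̄ = [-447/263]
step 1: S = H·P̄·Hᵀ + R = [154057/263]
step 1: K = P̄·Hᵀ·S⁻¹ = [50651/154057; 51177/154057]
step 1: x' = x̄ + K·y = [-152865/154057, -153759/154057]
step 1: P' = (I − K·H)·P̄ = [545888/154057 -171642/154057; -171642/154057 188175/154057]
step 2: x̄ = F·x = [2682/154057, 2682/154057]
step 2: P̄ = F·P·Fᵀ + Q = [10312351/154057 9696123/154057; 9696123/154057 10158294/154057]
step 2: y = z − H·x̄ = [454125/154057]
step 2: S = H·P̄·Hᵀ + R = [90346247/154057]
step 2: K = P̄·Hᵀ·S⁻¹ = [29704597/90346247; 30012711/90346247]
step 2: x' = x̄ + K·y = [89135247/90346247, 90043497/90346247]
step 2: P' = (I − K·H)·P̄ = [320135584/90346247 -100658598/90346247; -100658598/90346247 110354721/90346247]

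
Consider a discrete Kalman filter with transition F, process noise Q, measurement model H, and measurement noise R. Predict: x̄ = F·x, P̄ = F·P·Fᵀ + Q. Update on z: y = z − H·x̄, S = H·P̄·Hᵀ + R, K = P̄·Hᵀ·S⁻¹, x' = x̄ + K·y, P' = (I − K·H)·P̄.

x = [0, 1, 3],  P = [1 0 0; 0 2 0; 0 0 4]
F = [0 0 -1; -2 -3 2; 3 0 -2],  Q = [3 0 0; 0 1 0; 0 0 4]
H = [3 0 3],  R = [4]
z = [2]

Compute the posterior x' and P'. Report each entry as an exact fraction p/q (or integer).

x' = [-111/472, -597/236, 387/472]
P' = [1279/472 137/236 -1219/472; 137/236 2577/118 -197/236; -1219/472 -197/236 1367/472]

x̄ = F·x = [-3, 3, -6]
P̄ = F·P·Fᵀ + Q = [7 -8 8; -8 39 -22; 8 -22 29]
y = z − H·x̄ = [29]
S = H·P̄·Hᵀ + R = [472]
K = P̄·Hᵀ·S⁻¹ = [45/472; -45/236; 111/472]
x' = x̄ + K·y = [-111/472, -597/236, 387/472]
P' = (I − K·H)·P̄ = [1279/472 137/236 -1219/472; 137/236 2577/118 -197/236; -1219/472 -197/236 1367/472]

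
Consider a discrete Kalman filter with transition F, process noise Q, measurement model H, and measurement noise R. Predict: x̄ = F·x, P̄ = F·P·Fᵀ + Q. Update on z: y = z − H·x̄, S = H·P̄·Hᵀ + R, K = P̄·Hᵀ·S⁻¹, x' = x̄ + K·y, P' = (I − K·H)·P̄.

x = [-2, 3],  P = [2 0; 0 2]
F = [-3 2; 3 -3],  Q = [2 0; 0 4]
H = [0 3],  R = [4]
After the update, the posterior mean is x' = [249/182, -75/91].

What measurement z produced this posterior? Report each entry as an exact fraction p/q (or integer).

z = [-2]

x̄ = F·x = [12, -15]
P̄ = F·P·Fᵀ + Q = [28 -30; -30 40]
S = H·P̄·Hᵀ + R = [364]
K = P̄·Hᵀ·S⁻¹ = [-45/182; 30/91]
x' − x̄ = [-1935/182, 1290/91] = K·y
y = (KᵀK)⁻¹·Kᵀ·(x' − x̄) = [43]
z = y + H·x̄ = [43] + [-45] = [-2]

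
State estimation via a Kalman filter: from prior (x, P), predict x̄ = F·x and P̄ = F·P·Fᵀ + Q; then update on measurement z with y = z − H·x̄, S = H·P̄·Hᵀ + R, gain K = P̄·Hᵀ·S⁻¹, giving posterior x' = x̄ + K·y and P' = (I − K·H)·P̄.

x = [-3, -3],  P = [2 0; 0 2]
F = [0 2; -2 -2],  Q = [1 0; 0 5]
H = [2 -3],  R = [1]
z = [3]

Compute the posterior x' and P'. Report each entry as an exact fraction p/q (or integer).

x̄ = F·x = [-6, 12]
P̄ = F·P·Fᵀ + Q = [9 -8; -8 21]
y = z − H·x̄ = [51]
S = H·P̄·Hᵀ + R = [322]
K = P̄·Hᵀ·S⁻¹ = [3/23; -79/322]
x' = x̄ + K·y = [15/23, -165/322]
P' = (I − K·H)·P̄ = [81/23 53/23; 53/23 521/322]

x' = [15/23, -165/322]
P' = [81/23 53/23; 53/23 521/322]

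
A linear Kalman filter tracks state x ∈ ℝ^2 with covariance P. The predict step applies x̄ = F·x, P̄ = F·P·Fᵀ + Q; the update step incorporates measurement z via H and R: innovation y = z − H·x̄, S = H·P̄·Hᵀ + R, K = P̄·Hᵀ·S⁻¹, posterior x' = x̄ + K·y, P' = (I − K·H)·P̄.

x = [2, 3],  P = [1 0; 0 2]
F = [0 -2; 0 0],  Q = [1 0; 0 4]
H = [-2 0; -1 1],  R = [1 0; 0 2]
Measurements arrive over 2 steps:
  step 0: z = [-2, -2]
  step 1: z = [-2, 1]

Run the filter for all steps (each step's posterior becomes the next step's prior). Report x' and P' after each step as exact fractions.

step 0: x̄ = F·x = [-6, 0]
step 0: P̄ = F·P·Fᵀ + Q = [9 0; 0 4]
step 0: y = z − H·x̄ = [-14, -8]
step 0: S = H·P̄·Hᵀ + R = [37 18; 18 15]
step 0: K = P̄·Hᵀ·S⁻¹ = [-36/77 -3/77; -24/77 148/231]
step 0: x' = x̄ + K·y = [6/7, -16/21]
step 0: P' = (I − K·H)·P̄ = [18/77 12/77; 12/77 332/231]
step 1: x̄ = F·x = [32/21, 0]
step 1: P̄ = F·P·Fᵀ + Q = [1559/231 0; 0 4]
step 1: y = z − H·x̄ = [22/21, 53/21]
step 1: S = H·P̄·Hᵀ + R = [6467/231 3118/231; 3118/231 2945/231]
step 1: K = P̄·Hᵀ·S⁻¹ = [-18708/40361 -1559/40361; -12472/40361 25868/40361]
step 1: x' = x̄ + K·y = [37969/40361, 52220/40361]
step 1: P' = (I − K·H)·P̄ = [9354/40361 6236/40361; 6236/40361 57972/40361]

step 0: x' = [6/7, -16/21], P' = [18/77 12/77; 12/77 332/231]
step 1: x' = [37969/40361, 52220/40361], P' = [9354/40361 6236/40361; 6236/40361 57972/40361]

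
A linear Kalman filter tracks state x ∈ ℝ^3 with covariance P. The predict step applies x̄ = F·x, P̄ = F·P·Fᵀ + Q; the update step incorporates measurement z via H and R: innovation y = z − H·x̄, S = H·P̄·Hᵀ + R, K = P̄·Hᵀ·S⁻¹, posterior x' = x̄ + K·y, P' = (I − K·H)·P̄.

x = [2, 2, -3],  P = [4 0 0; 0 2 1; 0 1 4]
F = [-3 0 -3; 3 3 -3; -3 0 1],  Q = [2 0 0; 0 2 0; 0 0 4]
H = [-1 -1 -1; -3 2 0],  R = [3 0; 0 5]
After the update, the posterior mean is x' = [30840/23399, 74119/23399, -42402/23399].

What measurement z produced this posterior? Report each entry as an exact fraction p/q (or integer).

z = [-2, 2]

x̄ = F·x = [3, 21, -9]
P̄ = F·P·Fᵀ + Q = [74 -9 24; -9 74 -45; 24 -45 44]
S = H·P̄·Hᵀ + R = [135 227; 227 1075]
K = P̄·Hᵀ·S⁻¹ = [-41195/93596 -12197/93596; -61225/93596 28165/93596; 12049/93596 -16649/93596]
x' − x̄ = [-39357/23399, -417260/23399, 168189/23399] = K·y
y = (KᵀK)⁻¹·Kᵀ·(x' − x̄) = [13, -31]
z = y + H·x̄ = [13, -31] + [-15, 33] = [-2, 2]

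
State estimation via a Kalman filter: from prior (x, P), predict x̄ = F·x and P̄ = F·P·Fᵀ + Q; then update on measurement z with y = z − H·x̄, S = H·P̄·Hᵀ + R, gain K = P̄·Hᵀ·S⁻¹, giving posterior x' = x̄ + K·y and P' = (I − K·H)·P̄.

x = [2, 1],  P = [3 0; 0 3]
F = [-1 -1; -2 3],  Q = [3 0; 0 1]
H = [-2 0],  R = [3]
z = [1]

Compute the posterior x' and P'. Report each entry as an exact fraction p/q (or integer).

x̄ = F·x = [-3, -1]
P̄ = F·P·Fᵀ + Q = [9 -3; -3 40]
y = z − H·x̄ = [-5]
S = H·P̄·Hᵀ + R = [39]
K = P̄·Hᵀ·S⁻¹ = [-6/13; 2/13]
x' = x̄ + K·y = [-9/13, -23/13]
P' = (I − K·H)·P̄ = [9/13 -3/13; -3/13 508/13]

x' = [-9/13, -23/13]
P' = [9/13 -3/13; -3/13 508/13]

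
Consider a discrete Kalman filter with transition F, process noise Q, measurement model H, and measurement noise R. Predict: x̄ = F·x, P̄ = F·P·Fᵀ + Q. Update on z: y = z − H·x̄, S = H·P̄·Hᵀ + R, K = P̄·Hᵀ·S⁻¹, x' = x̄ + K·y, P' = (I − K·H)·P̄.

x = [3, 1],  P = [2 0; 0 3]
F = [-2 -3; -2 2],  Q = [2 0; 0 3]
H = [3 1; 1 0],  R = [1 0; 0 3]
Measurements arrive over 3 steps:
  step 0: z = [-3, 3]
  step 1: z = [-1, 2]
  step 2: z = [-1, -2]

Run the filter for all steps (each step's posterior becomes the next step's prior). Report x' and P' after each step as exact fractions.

step 0: x' = [123/73, -8], P' = [2364/1679 -93/23; -93/23 289/23]
step 1: x' = [18671/265705, -580226/797115], P' = [335496/265705 -928837/265705; -928837/265705 25247111/2391345]
step 2: x' = [-328915957/258239501, 595089692/218510347], P' = [327421752/258239501 -69785721/19864577; -69785721/19864577 2319314269/218510347]

step 0: x̄ = F·x = [-9, -4]
step 0: P̄ = F·P·Fᵀ + Q = [37 -10; -10 23]
step 0: y = z − H·x̄ = [28, 12]
step 0: S = H·P̄·Hᵀ + R = [297 101; 101 40]
step 0: K = P̄·Hᵀ·S⁻¹ = [303/1679 788/1679; 10/23 -31/23]
step 0: x' = x̄ + K·y = [123/73, -8]
step 0: P' = (I − K·H)·P̄ = [2364/1679 -93/23; -93/23 289/23]
step 1: x̄ = F·x = [1506/73, -1414/73]
step 1: P̄ = F·P·Fᵀ + Q = [121219/1679 -130704/1679; -130704/1679 153193/1679]
step 1: y = z − H·x̄ = [-3177/73, -1360/73]
step 1: S = H·P̄·Hᵀ + R = [461619/1679 232953/1679; 232953/1679 126256/1679]
step 1: K = P̄·Hᵀ·S⁻¹ = [77651/265705 111832/265705; 168512/2391345 -928837/797115]
step 1: x' = x̄ + K·y = [18671/265705, -580226/797115]
step 1: P' = (I − K·H)·P̄ = [335496/265705 -928837/265705; -928837/265705 25247111/2391345]
step 2: x̄ = F·x = [542884/265705, -1272478/797115]
step 2: P̄ = F·P·Fᵀ + Q = [15974461/265705 -52041292/797115; -52041292/797115 187116599/2391345]
step 2: y = z − H·x̄ = [-400963/72465, -1074294/265705]
step 2: S = H·P̄·Hᵀ + R = [49699639/217395 8338987/72465; 8338987/72465 16771576/265705]
step 2: K = P̄·Hᵀ·S⁻¹ = [75050883/258239501 109140584/258239501; 16385476/218510347 -23261907/19864577]
step 2: x' = x̄ + K·y = [-328915957/258239501, 595089692/218510347]
step 2: P' = (I − K·H)·P̄ = [327421752/258239501 -69785721/19864577; -69785721/19864577 2319314269/218510347]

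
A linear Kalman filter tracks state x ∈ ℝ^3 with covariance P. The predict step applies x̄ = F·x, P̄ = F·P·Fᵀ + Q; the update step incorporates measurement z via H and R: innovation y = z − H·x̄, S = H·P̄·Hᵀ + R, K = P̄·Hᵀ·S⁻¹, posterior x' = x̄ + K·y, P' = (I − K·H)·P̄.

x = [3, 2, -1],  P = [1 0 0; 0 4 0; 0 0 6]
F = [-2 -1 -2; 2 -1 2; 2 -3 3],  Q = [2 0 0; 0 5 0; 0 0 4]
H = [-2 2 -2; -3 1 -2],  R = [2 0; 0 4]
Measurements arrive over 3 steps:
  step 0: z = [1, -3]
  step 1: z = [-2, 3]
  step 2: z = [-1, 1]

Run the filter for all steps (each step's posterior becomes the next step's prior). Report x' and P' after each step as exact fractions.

step 0: x̄ = F·x = [-6, 2, -3]
step 0: P̄ = F·P·Fᵀ + Q = [34 -24 -28; -24 37 52; -28 52 98]
step 0: y = z − H·x̄ = [-21, -29]
step 0: S = H·P̄·Hᵀ + R = [230 270; 270 339]
step 0: K = P̄·Hᵀ·S⁻¹ = [-48/169 10/507; 792/845 -371/507; 666/845 -136/169]
step 0: x' = x̄ + K·y = [-308/507, 8969/2535, 3199/845]
step 0: P' = (I − K·H)·P̄ = [9298/507 -9626/507 -6260/169; -9626/507 60302/2535 35352/845; -6260/169 35352/845 65986/845]
step 1: x̄ = F·x = [-8361/845, 1429/507, -92/195]
step 1: P̄ = F·P·Fᵀ + Q = [174556/845 -11086/169 -3286/65; -11086/169 13573/507 710/39; -3286/65 710/39 368/15]
step 1: y = z − H·x̄ = [-71918/2535, -1979/65]
step 1: S = H·P̄·Hᵀ + R = [2555858/2535 84574/65; 84574/65 8511/5]
step 1: K = P̄·Hᵀ·S⁻¹ = [797906/3273589 -5200330/9820767; 3789766/9820767 -5451209/29462301; -2795156/9820767 8500588/29462301]
step 1: x' = x̄ + K·y = [-6753073/9820767, -73538174/29462301, -34814480/29462301]
step 1: P' = (I − K·H)·P̄ = [17200024/3273589 -26011316/9820767 -80005106/9820767; -26011316/9820767 122577380/29462301 189242030/29462301; -80005106/9820767 189242030/29462301 437642816/29462301]
step 2: x̄ = F·x = [20409508/3273589, -36609224/29462301, 25217548/9820767]
step 2: P̄ = F·P·Fᵀ + Q = [119553766/3273589 -36341356/3273589 -24620238/3273589; -36341356/3273589 274706141/29462301 44576678/9820767; -24620238/3273589 44576678/9820767 47655428/3273589]
step 2: y = z − H·x̄ = [562432579/29462301, 768433529/29462301]
step 2: S = H·P̄·Hᵀ + R = [6951360374/29462301 8319287062/29462301; 8319287062/29462301 10560533183/29462301]
step 2: K = P̄·Hᵀ·S⁻¹ = [15858630514/71269631599 -33493913702/71269631599; 28211893778/71269631599 -15553710087/71269631599; -18001285944/71269631599 13780560084/71269631599]
step 2: x' = x̄ + K·y = [-126508543924/71269631599, 44333602363/71269631599, 198785247816/71269631599]
step 2: P' = (I − K·H)·P̄ = [337031945670/71269631599 -171339029834/71269631599 -524229606018/71269631599; -171339029834/71269631599 289977657738/71269631599 433104793794/71269631599; -524229606018/71269631599 433104793794/71269631599 975335685756/71269631599]

step 0: x' = [-308/507, 8969/2535, 3199/845], P' = [9298/507 -9626/507 -6260/169; -9626/507 60302/2535 35352/845; -6260/169 35352/845 65986/845]
step 1: x' = [-6753073/9820767, -73538174/29462301, -34814480/29462301], P' = [17200024/3273589 -26011316/9820767 -80005106/9820767; -26011316/9820767 122577380/29462301 189242030/29462301; -80005106/9820767 189242030/29462301 437642816/29462301]
step 2: x' = [-126508543924/71269631599, 44333602363/71269631599, 198785247816/71269631599], P' = [337031945670/71269631599 -171339029834/71269631599 -524229606018/71269631599; -171339029834/71269631599 289977657738/71269631599 433104793794/71269631599; -524229606018/71269631599 433104793794/71269631599 975335685756/71269631599]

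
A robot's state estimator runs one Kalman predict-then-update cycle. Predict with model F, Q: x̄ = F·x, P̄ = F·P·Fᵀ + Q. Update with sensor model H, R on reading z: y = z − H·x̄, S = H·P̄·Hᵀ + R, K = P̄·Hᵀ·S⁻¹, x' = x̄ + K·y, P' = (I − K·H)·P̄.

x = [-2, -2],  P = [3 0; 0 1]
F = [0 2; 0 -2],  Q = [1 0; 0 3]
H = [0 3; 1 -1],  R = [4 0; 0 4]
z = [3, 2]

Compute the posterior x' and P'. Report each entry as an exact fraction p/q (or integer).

x̄ = F·x = [-4, 4]
P̄ = F·P·Fᵀ + Q = [5 -4; -4 7]
y = z − H·x̄ = [-9, 10]
S = H·P̄·Hᵀ + R = [67 -33; -33 24]
K = P̄·Hᵀ·S⁻¹ = [3/173 69/173; 47/173 -44/519]
x' = x̄ + K·y = [-29/173, 367/519]
P' = (I − K·H)·P̄ = [280/173 4/173; 4/173 188/519]

x' = [-29/173, 367/519]
P' = [280/173 4/173; 4/173 188/519]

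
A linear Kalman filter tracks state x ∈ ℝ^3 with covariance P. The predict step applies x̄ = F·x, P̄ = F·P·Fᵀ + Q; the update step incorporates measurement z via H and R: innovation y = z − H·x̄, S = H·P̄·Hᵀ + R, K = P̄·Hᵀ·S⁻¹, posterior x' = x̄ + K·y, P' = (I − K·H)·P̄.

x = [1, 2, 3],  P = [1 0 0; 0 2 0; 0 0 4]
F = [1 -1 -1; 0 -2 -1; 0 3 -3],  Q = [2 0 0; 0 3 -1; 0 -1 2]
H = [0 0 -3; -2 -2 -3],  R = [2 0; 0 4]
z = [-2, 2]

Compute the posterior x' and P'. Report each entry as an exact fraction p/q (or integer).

x̄ = F·x = [-4, -7, -3]
P̄ = F·P·Fᵀ + Q = [9 8 6; 8 15 -1; 6 -1 56]
y = z − H·x̄ = [-11, -29]
S = H·P̄·Hᵀ + R = [506 534; 534 728]
K = P̄·Hᵀ·S⁻¹ = [3666/20803 -4175/20803; 12573/41606 -5840/20803; -6813/20803 -89/20803]
x' = x̄ + K·y = [-2463/20803, -90825/41606, 15115/20803]
P' = (I − K·H)·P̄ = [36115/20803 -24099/20803 -2444/20803; -24099/20803 84131/41606 -4191/20803; -2444/20803 -4191/20803 4542/20803]

x' = [-2463/20803, -90825/41606, 15115/20803]
P' = [36115/20803 -24099/20803 -2444/20803; -24099/20803 84131/41606 -4191/20803; -2444/20803 -4191/20803 4542/20803]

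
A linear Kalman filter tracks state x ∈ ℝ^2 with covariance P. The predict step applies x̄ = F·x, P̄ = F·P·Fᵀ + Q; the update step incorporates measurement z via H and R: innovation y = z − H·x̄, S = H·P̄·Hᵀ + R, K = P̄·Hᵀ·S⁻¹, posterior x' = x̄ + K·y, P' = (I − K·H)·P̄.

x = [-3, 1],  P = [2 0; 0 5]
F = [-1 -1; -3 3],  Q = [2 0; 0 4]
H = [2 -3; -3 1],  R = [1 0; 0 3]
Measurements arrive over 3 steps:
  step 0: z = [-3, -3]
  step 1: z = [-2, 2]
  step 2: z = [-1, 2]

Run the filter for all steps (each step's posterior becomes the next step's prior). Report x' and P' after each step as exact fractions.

step 0: x' = [1709/904, 2073/904], P' = [14643/28024 10935/28024; 10935/28024 11163/28024]
step 1: x' = [-15637373/16259118, 64729/2709853], P' = [3872633/8129559 951320/2709853; 951320/2709853 985590/2709853]
step 2: x' = [-5834525703/18114629452, 3720924863/18114629452], P' = [4286660867/9057314726 3158446425/9057314726; 3158446425/9057314726 3278038407/9057314726]

step 0: x̄ = F·x = [2, 12]
step 0: P̄ = F·P·Fᵀ + Q = [9 -9; -9 67]
step 0: y = z − H·x̄ = [29, -9]
step 0: S = H·P̄·Hᵀ + R = [748 -354; -354 205]
step 0: K = P̄·Hᵀ·S⁻¹ = [-3519/28024 -5499/14012; -11619/28024 -3607/14012]
step 0: x' = x̄ + K·y = [1709/904, 2073/904]
step 0: P' = (I − K·H)·P̄ = [14643/28024 10935/28024; 10935/28024 11163/28024]
step 1: x̄ = F·x = [-1891/452, 273/226]
step 1: P̄ = F·P·Fᵀ + Q = [25931/7006 1305/3503; 1305/3503 18440/3503]
step 1: y = z − H·x̄ = [1129/113, -5315/452]
step 1: S = H·P̄·Hᵀ + R = [205665/3503 -118758/3503; -118758/3503 275617/7006]
step 1: K = P̄·Hᵀ·S⁻¹ = [-816614/8129559 -973771/2709853; -1054130/2709853 -622790/2709853]
step 1: x' = x̄ + K·y = [-15637373/16259118, 64729/2709853]
step 1: P' = (I − K·H)·P̄ = [3872633/8129559 951320/2709853; 951320/2709853 985590/2709853]
step 2: x̄ = F·x = [15248999/16259118, 16025747/5419706]
step 2: P̄ = F·P·Fᵀ + Q = [28796441/8129559 915863/2709853; 915863/2709853 14203861/2709853]
step 2: y = z − H·x̄ = [97474607/16259118, 5031332/2709853]
step 2: S = H·P̄·Hᵀ + R = [473848502/8129559 -90129972/2709853; -90129972/2709853 103227565/2709853]
step 2: K = P̄·Hᵀ·S⁻¹ = [-902017541/9057314726 -1616922696/4528657363; -3517222371/9057314726 -1032883478/4528657363]
step 2: x' = x̄ + K·y = [-5834525703/18114629452, 3720924863/18114629452]
step 2: P' = (I − K·H)·P̄ = [4286660867/9057314726 3158446425/9057314726; 3158446425/9057314726 3278038407/9057314726]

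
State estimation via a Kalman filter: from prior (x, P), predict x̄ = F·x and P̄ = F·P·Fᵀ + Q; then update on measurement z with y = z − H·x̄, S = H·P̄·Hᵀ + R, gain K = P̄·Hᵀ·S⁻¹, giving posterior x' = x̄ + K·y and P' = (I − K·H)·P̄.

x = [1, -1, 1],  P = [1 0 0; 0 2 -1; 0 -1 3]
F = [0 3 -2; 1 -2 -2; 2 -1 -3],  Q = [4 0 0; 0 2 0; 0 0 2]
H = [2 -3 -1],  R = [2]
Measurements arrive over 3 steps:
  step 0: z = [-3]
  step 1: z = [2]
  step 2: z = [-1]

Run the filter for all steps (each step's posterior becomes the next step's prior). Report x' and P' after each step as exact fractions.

step 0: x' = [-530/173, -112/173, -195/173], P' = [11427/346 4511/346 9187/346; 4511/346 1941/346 3313/346; 9187/346 3313/346 8513/346]
step 1: x' = [56227/224587, 55813/224587, -503651/224587], P' = [7502447/224587 3139056/224587 5625528/224587; 3139056/224587 1448750/224587 2076896/224587; 5625528/224587 2076896/224587 5108660/224587]
step 2: x' = [727672593/149293531, 255653129/149293531, 841377798/149293531], P' = [6095078318/149293531 2506812930/149293531 4682647986/149293531; 2506812930/149293531 1121492234/149293531 1740750968/149293531; 4682647986/149293531 1740750968/149293531 4191786632/149293531]

step 0: x̄ = F·x = [-5, 1, 0]
step 0: P̄ = F·P·Fᵀ + Q = [46 2 19; 2 15 16; 19 16 29]
step 0: y = z − H·x̄ = [10]
step 0: S = H·P̄·Hᵀ + R = [346]
step 0: K = P̄·Hᵀ·S⁻¹ = [67/346; -57/346; -39/346]
step 0: x' = x̄ + K·y = [-530/173, -112/173, -195/173]
step 0: P' = (I − K·H)·P̄ = [11427/346 4511/346 9187/346; 4511/346 1941/346 3313/346; 9187/346 3313/346 8513/346]
step 1: x̄ = F·x = [54/173, 84/173, -363/173]
step 1: P̄ = F·P·Fᵀ + Q = [13149/346 10939/346 6191/173; 10939/346 25647/346 8727/173; 6191/173 8727/173 8274/173]
step 1: y = z − H·x̄ = [127/173]
step 1: S = H·P̄·Hᵀ + R = [224587/346]
step 1: K = P̄·Hᵀ·S⁻¹ = [-18901/224587; -72517/224587; -44146/224587]
step 1: x' = x̄ + K·y = [56227/224587, 55813/224587, -503651/224587]
step 1: P' = (I − K·H)·P̄ = [7502447/224587 3139056/224587 5625528/224587; 3139056/224587 1448750/224587 2076896/224587; 5625528/224587 2076896/224587 5108660/224587]
step 2: x̄ = F·x = [1174741/224587, 951903/224587, 1567594/224587]
step 2: P̄ = F·P·Fᵀ + Q = [9448986/224587 5754460/224587 8099662/224587; 5754460/224587 15738093/224587 10095546/224587; 8099662/224587 10095546/224587 10284468/224587]
step 2: y = z − H·x̄ = [1849234/224587]
step 2: S = H·P̄·Hᵀ + R = [149293531/224587]
step 2: K = P̄·Hᵀ·S⁻¹ = [-6465070/149293531; -45800905/149293531; -24371782/149293531]
step 2: x' = x̄ + K·y = [727672593/149293531, 255653129/149293531, 841377798/149293531]
step 2: P' = (I − K·H)·P̄ = [6095078318/149293531 2506812930/149293531 4682647986/149293531; 2506812930/149293531 1121492234/149293531 1740750968/149293531; 4682647986/149293531 1740750968/149293531 4191786632/149293531]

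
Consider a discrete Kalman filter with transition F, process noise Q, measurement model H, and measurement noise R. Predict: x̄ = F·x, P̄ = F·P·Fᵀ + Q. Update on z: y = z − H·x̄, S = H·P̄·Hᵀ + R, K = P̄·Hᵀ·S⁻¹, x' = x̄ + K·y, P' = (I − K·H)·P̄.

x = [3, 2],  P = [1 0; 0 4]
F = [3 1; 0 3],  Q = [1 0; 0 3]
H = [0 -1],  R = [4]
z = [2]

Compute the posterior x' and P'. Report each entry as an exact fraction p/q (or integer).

x̄ = F·x = [11, 6]
P̄ = F·P·Fᵀ + Q = [14 12; 12 39]
y = z − H·x̄ = [8]
S = H·P̄·Hᵀ + R = [43]
K = P̄·Hᵀ·S⁻¹ = [-12/43; -39/43]
x' = x̄ + K·y = [377/43, -54/43]
P' = (I − K·H)·P̄ = [458/43 48/43; 48/43 156/43]

x' = [377/43, -54/43]
P' = [458/43 48/43; 48/43 156/43]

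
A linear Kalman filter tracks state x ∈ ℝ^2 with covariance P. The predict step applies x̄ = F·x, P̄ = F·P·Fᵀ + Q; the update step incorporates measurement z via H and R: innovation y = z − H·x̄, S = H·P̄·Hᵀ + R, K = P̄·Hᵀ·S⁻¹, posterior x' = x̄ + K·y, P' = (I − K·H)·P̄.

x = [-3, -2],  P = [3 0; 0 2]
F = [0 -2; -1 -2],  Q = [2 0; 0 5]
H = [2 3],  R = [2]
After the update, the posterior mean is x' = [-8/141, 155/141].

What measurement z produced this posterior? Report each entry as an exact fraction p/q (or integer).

z = [3]

x̄ = F·x = [4, 7]
P̄ = F·P·Fᵀ + Q = [10 8; 8 16]
S = H·P̄·Hᵀ + R = [282]
K = P̄·Hᵀ·S⁻¹ = [22/141; 32/141]
x' − x̄ = [-572/141, -832/141] = K·y
y = (KᵀK)⁻¹·Kᵀ·(x' − x̄) = [-26]
z = y + H·x̄ = [-26] + [29] = [3]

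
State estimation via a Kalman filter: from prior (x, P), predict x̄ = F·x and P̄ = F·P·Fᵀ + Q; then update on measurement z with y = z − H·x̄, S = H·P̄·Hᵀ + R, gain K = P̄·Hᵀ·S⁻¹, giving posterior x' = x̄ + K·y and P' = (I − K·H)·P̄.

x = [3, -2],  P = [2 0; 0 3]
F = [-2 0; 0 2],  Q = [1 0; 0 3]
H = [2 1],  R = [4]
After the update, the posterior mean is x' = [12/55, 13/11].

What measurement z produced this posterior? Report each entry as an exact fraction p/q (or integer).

z = [3]

x̄ = F·x = [-6, -4]
P̄ = F·P·Fᵀ + Q = [9 0; 0 15]
S = H·P̄·Hᵀ + R = [55]
K = P̄·Hᵀ·S⁻¹ = [18/55; 3/11]
x' − x̄ = [342/55, 57/11] = K·y
y = (KᵀK)⁻¹·Kᵀ·(x' − x̄) = [19]
z = y + H·x̄ = [19] + [-16] = [3]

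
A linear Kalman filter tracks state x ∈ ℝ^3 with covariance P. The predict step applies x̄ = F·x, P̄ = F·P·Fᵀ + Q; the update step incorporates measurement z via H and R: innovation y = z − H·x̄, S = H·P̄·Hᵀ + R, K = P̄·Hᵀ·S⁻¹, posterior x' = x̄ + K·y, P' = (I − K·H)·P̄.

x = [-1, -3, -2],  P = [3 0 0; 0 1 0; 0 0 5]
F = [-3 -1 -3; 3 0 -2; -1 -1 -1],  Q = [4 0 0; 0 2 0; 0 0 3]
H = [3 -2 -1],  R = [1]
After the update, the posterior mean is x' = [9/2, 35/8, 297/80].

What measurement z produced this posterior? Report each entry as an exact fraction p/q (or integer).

x̄ = F·x = [12, 1, 6]
P̄ = F·P·Fᵀ + Q = [77 3 25; 3 49 1; 25 1 12]
S = H·P̄·Hᵀ + R = [720]
K = P̄·Hᵀ·S⁻¹ = [5/18; -1/8; 61/720]
x' − x̄ = [-15/2, 27/8, -183/80] = K·y
y = (KᵀK)⁻¹·Kᵀ·(x' − x̄) = [-27]
z = y + H·x̄ = [-27] + [28] = [1]

z = [1]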